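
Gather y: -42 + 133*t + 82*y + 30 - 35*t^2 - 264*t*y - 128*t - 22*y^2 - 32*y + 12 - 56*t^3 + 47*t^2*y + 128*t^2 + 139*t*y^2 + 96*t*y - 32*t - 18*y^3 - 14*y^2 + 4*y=-56*t^3 + 93*t^2 - 27*t - 18*y^3 + y^2*(139*t - 36) + y*(47*t^2 - 168*t + 54)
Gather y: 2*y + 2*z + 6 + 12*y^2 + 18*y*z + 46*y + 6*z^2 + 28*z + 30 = 12*y^2 + y*(18*z + 48) + 6*z^2 + 30*z + 36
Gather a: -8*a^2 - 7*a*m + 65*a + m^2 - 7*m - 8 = -8*a^2 + a*(65 - 7*m) + m^2 - 7*m - 8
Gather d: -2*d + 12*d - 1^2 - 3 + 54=10*d + 50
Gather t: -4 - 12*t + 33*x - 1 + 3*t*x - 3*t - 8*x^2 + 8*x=t*(3*x - 15) - 8*x^2 + 41*x - 5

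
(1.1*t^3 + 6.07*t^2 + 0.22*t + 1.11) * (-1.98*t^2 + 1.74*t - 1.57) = -2.178*t^5 - 10.1046*t^4 + 8.3992*t^3 - 11.3449*t^2 + 1.586*t - 1.7427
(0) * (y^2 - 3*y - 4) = 0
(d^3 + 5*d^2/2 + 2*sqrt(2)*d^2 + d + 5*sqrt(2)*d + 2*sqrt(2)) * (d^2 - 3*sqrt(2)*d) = d^5 - sqrt(2)*d^4 + 5*d^4/2 - 11*d^3 - 5*sqrt(2)*d^3/2 - 30*d^2 - sqrt(2)*d^2 - 12*d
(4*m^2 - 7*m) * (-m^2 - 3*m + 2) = -4*m^4 - 5*m^3 + 29*m^2 - 14*m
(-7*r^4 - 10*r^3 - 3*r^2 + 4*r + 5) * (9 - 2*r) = 14*r^5 - 43*r^4 - 84*r^3 - 35*r^2 + 26*r + 45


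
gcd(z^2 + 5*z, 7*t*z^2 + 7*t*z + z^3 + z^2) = z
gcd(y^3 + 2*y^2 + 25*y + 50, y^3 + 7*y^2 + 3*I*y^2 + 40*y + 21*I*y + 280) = y - 5*I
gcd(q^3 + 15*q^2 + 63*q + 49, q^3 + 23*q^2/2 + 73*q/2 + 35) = q + 7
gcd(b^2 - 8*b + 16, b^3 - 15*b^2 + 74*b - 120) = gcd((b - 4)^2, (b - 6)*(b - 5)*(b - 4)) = b - 4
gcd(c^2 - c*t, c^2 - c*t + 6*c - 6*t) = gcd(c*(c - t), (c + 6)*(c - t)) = -c + t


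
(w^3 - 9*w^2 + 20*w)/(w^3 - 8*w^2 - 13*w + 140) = w*(w - 4)/(w^2 - 3*w - 28)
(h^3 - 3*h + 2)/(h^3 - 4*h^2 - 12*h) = (h^2 - 2*h + 1)/(h*(h - 6))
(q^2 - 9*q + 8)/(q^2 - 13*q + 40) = (q - 1)/(q - 5)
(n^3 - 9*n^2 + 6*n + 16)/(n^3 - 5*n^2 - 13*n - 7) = (n^2 - 10*n + 16)/(n^2 - 6*n - 7)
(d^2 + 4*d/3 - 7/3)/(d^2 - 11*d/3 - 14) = (d - 1)/(d - 6)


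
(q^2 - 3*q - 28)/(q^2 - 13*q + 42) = (q + 4)/(q - 6)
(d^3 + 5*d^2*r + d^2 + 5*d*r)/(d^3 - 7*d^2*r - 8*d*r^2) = (-d^2 - 5*d*r - d - 5*r)/(-d^2 + 7*d*r + 8*r^2)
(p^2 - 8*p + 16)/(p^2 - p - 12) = (p - 4)/(p + 3)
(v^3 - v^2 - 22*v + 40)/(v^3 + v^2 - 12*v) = (v^3 - v^2 - 22*v + 40)/(v*(v^2 + v - 12))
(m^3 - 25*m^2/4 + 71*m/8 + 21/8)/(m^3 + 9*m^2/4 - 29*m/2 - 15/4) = (m - 7/2)/(m + 5)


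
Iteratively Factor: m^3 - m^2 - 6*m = (m - 3)*(m^2 + 2*m) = m*(m - 3)*(m + 2)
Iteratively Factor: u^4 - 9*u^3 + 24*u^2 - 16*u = (u - 4)*(u^3 - 5*u^2 + 4*u) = (u - 4)*(u - 1)*(u^2 - 4*u) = u*(u - 4)*(u - 1)*(u - 4)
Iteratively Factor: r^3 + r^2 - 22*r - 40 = (r - 5)*(r^2 + 6*r + 8) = (r - 5)*(r + 2)*(r + 4)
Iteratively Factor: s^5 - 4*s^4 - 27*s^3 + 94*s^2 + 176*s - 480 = (s + 4)*(s^4 - 8*s^3 + 5*s^2 + 74*s - 120) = (s - 4)*(s + 4)*(s^3 - 4*s^2 - 11*s + 30) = (s - 4)*(s - 2)*(s + 4)*(s^2 - 2*s - 15) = (s - 5)*(s - 4)*(s - 2)*(s + 4)*(s + 3)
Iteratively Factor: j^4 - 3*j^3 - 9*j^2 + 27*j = (j + 3)*(j^3 - 6*j^2 + 9*j) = (j - 3)*(j + 3)*(j^2 - 3*j) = j*(j - 3)*(j + 3)*(j - 3)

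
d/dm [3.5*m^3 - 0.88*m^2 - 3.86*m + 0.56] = 10.5*m^2 - 1.76*m - 3.86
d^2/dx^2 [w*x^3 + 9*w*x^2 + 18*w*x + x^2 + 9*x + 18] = 6*w*x + 18*w + 2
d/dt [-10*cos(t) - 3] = 10*sin(t)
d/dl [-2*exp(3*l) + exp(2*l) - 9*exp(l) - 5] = (-6*exp(2*l) + 2*exp(l) - 9)*exp(l)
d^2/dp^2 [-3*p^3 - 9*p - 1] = -18*p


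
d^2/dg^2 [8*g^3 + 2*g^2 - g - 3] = 48*g + 4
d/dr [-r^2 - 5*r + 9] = -2*r - 5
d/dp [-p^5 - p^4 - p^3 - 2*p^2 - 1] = p*(-5*p^3 - 4*p^2 - 3*p - 4)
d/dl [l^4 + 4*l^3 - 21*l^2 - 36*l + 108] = 4*l^3 + 12*l^2 - 42*l - 36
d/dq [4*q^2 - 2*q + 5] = 8*q - 2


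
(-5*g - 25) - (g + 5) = -6*g - 30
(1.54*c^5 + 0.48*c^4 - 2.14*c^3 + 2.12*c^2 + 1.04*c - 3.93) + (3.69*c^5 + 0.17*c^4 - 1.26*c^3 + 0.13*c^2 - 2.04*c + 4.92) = 5.23*c^5 + 0.65*c^4 - 3.4*c^3 + 2.25*c^2 - 1.0*c + 0.99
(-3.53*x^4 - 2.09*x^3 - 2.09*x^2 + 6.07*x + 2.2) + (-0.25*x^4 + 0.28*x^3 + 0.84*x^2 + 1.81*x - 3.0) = -3.78*x^4 - 1.81*x^3 - 1.25*x^2 + 7.88*x - 0.8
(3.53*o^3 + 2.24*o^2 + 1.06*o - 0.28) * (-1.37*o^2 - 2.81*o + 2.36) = -4.8361*o^5 - 12.9881*o^4 + 0.584199999999999*o^3 + 2.6914*o^2 + 3.2884*o - 0.6608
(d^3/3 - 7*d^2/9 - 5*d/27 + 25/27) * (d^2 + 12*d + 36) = d^5/3 + 29*d^4/9 + 67*d^3/27 - 791*d^2/27 + 40*d/9 + 100/3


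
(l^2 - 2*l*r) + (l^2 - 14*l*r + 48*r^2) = 2*l^2 - 16*l*r + 48*r^2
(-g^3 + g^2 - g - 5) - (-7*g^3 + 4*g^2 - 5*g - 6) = 6*g^3 - 3*g^2 + 4*g + 1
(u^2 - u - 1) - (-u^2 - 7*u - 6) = 2*u^2 + 6*u + 5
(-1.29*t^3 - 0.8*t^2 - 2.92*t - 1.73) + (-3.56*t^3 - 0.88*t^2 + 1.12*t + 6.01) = -4.85*t^3 - 1.68*t^2 - 1.8*t + 4.28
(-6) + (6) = 0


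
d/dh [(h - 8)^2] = 2*h - 16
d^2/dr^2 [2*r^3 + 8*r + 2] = 12*r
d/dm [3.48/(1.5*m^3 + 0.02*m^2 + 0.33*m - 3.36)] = (-15.66*m^2 - 0.1392*m - 1.1484)/(1.5*m^3 + 0.02*m^2 + 0.33*m - 3.36)^2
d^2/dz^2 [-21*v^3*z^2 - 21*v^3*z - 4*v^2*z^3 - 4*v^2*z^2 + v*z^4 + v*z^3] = 2*v*(-21*v^2 - 12*v*z - 4*v + 6*z^2 + 3*z)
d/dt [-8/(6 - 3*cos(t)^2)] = 32*sin(2*t)/(3*(3 - cos(2*t))^2)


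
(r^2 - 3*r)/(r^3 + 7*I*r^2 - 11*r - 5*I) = r*(r - 3)/(r^3 + 7*I*r^2 - 11*r - 5*I)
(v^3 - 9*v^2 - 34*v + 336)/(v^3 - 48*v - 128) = (v^2 - v - 42)/(v^2 + 8*v + 16)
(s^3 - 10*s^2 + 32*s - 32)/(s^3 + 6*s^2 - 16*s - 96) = (s^2 - 6*s + 8)/(s^2 + 10*s + 24)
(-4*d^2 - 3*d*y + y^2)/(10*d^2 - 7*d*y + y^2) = (-4*d^2 - 3*d*y + y^2)/(10*d^2 - 7*d*y + y^2)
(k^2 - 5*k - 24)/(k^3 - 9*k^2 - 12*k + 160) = (k + 3)/(k^2 - k - 20)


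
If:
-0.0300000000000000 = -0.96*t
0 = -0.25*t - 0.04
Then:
No Solution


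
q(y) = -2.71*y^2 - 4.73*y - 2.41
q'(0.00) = -4.73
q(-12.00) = -335.89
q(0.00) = -2.41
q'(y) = -5.42*y - 4.73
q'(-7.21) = 34.35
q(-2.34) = -6.18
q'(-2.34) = 7.95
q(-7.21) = -109.18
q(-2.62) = -8.62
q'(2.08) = -16.00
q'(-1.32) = 2.42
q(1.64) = -17.46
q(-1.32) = -0.89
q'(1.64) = -13.62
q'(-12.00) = 60.31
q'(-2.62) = 9.47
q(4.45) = -77.12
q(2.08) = -23.97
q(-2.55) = -7.97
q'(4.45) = -28.85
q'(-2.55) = 9.09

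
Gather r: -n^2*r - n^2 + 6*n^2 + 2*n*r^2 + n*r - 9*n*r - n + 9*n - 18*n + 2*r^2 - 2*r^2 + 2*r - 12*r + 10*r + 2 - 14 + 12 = 5*n^2 + 2*n*r^2 - 10*n + r*(-n^2 - 8*n)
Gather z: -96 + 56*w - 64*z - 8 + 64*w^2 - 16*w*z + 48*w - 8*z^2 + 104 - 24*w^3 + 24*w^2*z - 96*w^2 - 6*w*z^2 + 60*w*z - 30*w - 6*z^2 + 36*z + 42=-24*w^3 - 32*w^2 + 74*w + z^2*(-6*w - 14) + z*(24*w^2 + 44*w - 28) + 42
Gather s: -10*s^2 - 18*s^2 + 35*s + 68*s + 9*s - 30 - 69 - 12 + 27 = -28*s^2 + 112*s - 84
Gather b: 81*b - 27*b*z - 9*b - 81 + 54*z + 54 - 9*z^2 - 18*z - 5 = b*(72 - 27*z) - 9*z^2 + 36*z - 32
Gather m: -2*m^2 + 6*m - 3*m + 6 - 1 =-2*m^2 + 3*m + 5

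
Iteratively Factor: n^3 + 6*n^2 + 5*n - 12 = (n + 4)*(n^2 + 2*n - 3) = (n + 3)*(n + 4)*(n - 1)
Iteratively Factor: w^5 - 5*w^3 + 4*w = (w + 1)*(w^4 - w^3 - 4*w^2 + 4*w) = (w - 2)*(w + 1)*(w^3 + w^2 - 2*w) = (w - 2)*(w + 1)*(w + 2)*(w^2 - w) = (w - 2)*(w - 1)*(w + 1)*(w + 2)*(w)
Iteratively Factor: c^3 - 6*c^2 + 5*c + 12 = (c - 4)*(c^2 - 2*c - 3) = (c - 4)*(c - 3)*(c + 1)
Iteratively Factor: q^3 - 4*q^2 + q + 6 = (q - 3)*(q^2 - q - 2) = (q - 3)*(q - 2)*(q + 1)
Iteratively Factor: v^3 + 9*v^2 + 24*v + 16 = (v + 4)*(v^2 + 5*v + 4) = (v + 1)*(v + 4)*(v + 4)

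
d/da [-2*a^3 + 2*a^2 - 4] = 2*a*(2 - 3*a)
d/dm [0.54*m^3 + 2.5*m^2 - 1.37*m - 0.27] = 1.62*m^2 + 5.0*m - 1.37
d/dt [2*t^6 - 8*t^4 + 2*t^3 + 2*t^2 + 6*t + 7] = 12*t^5 - 32*t^3 + 6*t^2 + 4*t + 6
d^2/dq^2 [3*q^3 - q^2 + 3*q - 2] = 18*q - 2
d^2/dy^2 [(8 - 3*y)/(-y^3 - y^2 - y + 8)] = 2*((3*y - 8)*(3*y^2 + 2*y + 1)^2 - (9*y^2 + 6*y + (3*y - 8)*(3*y + 1) + 3)*(y^3 + y^2 + y - 8))/(y^3 + y^2 + y - 8)^3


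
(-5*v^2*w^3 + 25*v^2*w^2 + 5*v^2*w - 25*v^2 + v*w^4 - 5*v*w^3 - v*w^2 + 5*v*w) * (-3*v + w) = 15*v^3*w^3 - 75*v^3*w^2 - 15*v^3*w + 75*v^3 - 8*v^2*w^4 + 40*v^2*w^3 + 8*v^2*w^2 - 40*v^2*w + v*w^5 - 5*v*w^4 - v*w^3 + 5*v*w^2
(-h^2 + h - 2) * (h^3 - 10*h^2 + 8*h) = -h^5 + 11*h^4 - 20*h^3 + 28*h^2 - 16*h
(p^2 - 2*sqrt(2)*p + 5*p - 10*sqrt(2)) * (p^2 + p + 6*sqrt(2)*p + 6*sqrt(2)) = p^4 + 4*sqrt(2)*p^3 + 6*p^3 - 19*p^2 + 24*sqrt(2)*p^2 - 144*p + 20*sqrt(2)*p - 120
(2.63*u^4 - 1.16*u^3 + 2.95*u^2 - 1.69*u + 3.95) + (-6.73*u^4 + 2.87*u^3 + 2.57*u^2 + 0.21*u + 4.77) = -4.1*u^4 + 1.71*u^3 + 5.52*u^2 - 1.48*u + 8.72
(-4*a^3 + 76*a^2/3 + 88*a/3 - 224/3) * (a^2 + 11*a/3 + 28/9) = -4*a^5 + 32*a^4/3 + 988*a^3/9 + 3016*a^2/27 - 4928*a/27 - 6272/27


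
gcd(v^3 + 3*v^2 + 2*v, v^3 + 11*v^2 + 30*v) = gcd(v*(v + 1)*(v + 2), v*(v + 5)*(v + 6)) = v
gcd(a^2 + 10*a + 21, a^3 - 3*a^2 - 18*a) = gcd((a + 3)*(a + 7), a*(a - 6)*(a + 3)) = a + 3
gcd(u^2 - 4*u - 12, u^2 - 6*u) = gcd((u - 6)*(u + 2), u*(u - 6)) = u - 6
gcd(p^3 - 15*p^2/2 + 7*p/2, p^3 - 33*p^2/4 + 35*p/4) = p^2 - 7*p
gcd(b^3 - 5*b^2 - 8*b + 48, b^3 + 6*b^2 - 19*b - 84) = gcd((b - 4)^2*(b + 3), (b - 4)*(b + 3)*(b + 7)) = b^2 - b - 12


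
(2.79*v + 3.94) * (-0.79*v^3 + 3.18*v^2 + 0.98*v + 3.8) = -2.2041*v^4 + 5.7596*v^3 + 15.2634*v^2 + 14.4632*v + 14.972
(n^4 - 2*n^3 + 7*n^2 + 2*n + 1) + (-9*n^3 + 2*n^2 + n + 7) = n^4 - 11*n^3 + 9*n^2 + 3*n + 8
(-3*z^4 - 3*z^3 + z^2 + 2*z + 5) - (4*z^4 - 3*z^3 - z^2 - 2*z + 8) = -7*z^4 + 2*z^2 + 4*z - 3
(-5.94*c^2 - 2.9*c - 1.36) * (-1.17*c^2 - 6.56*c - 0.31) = 6.9498*c^4 + 42.3594*c^3 + 22.4566*c^2 + 9.8206*c + 0.4216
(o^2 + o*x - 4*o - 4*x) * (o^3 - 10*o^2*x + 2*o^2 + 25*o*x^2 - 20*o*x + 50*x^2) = o^5 - 9*o^4*x - 2*o^4 + 15*o^3*x^2 + 18*o^3*x - 8*o^3 + 25*o^2*x^3 - 30*o^2*x^2 + 72*o^2*x - 50*o*x^3 - 120*o*x^2 - 200*x^3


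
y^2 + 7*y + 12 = (y + 3)*(y + 4)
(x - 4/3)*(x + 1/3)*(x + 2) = x^3 + x^2 - 22*x/9 - 8/9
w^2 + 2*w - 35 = (w - 5)*(w + 7)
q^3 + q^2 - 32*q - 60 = (q - 6)*(q + 2)*(q + 5)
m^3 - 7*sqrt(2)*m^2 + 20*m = m*(m - 5*sqrt(2))*(m - 2*sqrt(2))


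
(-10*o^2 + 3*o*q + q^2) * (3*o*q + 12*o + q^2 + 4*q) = -30*o^3*q - 120*o^3 - o^2*q^2 - 4*o^2*q + 6*o*q^3 + 24*o*q^2 + q^4 + 4*q^3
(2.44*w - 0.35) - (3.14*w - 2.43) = 2.08 - 0.7*w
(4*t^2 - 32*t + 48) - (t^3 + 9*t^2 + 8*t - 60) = -t^3 - 5*t^2 - 40*t + 108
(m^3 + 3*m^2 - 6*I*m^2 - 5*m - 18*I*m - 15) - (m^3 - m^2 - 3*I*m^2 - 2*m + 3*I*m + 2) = 4*m^2 - 3*I*m^2 - 3*m - 21*I*m - 17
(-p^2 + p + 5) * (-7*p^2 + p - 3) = 7*p^4 - 8*p^3 - 31*p^2 + 2*p - 15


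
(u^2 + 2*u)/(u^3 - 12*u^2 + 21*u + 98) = u/(u^2 - 14*u + 49)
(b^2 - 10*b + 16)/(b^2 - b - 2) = (b - 8)/(b + 1)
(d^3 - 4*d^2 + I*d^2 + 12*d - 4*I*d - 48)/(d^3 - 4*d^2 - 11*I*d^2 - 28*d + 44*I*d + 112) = (d^2 + I*d + 12)/(d^2 - 11*I*d - 28)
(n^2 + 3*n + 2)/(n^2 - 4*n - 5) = (n + 2)/(n - 5)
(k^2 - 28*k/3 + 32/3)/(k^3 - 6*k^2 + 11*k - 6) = (3*k^2 - 28*k + 32)/(3*(k^3 - 6*k^2 + 11*k - 6))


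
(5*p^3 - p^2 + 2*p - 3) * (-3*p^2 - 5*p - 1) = -15*p^5 - 22*p^4 - 6*p^3 + 13*p + 3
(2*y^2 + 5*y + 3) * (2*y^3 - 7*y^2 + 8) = 4*y^5 - 4*y^4 - 29*y^3 - 5*y^2 + 40*y + 24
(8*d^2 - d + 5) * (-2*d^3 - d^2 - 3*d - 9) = -16*d^5 - 6*d^4 - 33*d^3 - 74*d^2 - 6*d - 45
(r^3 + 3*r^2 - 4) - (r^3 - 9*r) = 3*r^2 + 9*r - 4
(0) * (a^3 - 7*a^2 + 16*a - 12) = 0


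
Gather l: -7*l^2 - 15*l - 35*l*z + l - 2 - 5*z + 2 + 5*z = -7*l^2 + l*(-35*z - 14)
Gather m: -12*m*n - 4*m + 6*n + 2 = m*(-12*n - 4) + 6*n + 2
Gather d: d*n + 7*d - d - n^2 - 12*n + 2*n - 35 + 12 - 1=d*(n + 6) - n^2 - 10*n - 24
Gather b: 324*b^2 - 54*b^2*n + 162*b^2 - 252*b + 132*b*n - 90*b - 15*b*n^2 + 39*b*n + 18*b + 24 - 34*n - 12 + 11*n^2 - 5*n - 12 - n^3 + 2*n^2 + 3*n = b^2*(486 - 54*n) + b*(-15*n^2 + 171*n - 324) - n^3 + 13*n^2 - 36*n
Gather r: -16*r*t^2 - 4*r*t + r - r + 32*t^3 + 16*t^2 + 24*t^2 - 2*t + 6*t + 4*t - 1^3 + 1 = r*(-16*t^2 - 4*t) + 32*t^3 + 40*t^2 + 8*t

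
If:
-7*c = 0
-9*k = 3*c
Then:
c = 0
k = 0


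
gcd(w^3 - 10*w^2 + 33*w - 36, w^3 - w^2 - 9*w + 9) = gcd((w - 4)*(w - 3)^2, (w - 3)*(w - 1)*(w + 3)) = w - 3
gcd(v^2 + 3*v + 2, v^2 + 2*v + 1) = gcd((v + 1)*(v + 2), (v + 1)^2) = v + 1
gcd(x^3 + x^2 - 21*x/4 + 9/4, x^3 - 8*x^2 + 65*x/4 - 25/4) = x - 1/2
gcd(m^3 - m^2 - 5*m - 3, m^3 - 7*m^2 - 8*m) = m + 1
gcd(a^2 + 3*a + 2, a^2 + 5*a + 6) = a + 2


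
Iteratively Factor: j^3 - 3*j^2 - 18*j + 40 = (j + 4)*(j^2 - 7*j + 10) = (j - 2)*(j + 4)*(j - 5)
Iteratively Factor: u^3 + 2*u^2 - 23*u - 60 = (u + 4)*(u^2 - 2*u - 15) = (u + 3)*(u + 4)*(u - 5)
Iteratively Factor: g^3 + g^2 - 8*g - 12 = (g + 2)*(g^2 - g - 6) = (g - 3)*(g + 2)*(g + 2)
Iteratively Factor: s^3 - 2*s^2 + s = (s - 1)*(s^2 - s) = s*(s - 1)*(s - 1)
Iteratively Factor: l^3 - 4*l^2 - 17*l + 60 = (l - 5)*(l^2 + l - 12) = (l - 5)*(l + 4)*(l - 3)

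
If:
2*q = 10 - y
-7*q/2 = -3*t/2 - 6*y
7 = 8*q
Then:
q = 7/8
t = -743/24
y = 33/4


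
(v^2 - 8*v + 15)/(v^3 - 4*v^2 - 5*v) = (v - 3)/(v*(v + 1))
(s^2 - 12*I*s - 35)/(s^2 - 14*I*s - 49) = (s - 5*I)/(s - 7*I)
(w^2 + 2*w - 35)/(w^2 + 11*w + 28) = (w - 5)/(w + 4)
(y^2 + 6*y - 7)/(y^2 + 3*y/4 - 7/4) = 4*(y + 7)/(4*y + 7)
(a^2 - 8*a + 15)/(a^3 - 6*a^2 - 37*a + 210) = (a - 3)/(a^2 - a - 42)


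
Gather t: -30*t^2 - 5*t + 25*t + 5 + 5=-30*t^2 + 20*t + 10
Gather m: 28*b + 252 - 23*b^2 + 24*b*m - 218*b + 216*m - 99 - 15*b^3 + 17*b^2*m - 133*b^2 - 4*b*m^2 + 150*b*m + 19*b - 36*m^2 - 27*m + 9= -15*b^3 - 156*b^2 - 171*b + m^2*(-4*b - 36) + m*(17*b^2 + 174*b + 189) + 162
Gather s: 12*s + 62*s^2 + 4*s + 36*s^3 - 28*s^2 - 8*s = 36*s^3 + 34*s^2 + 8*s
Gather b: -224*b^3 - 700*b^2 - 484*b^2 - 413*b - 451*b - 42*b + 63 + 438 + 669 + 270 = -224*b^3 - 1184*b^2 - 906*b + 1440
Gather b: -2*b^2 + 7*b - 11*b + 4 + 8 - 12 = -2*b^2 - 4*b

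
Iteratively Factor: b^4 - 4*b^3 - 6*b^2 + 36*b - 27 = (b + 3)*(b^3 - 7*b^2 + 15*b - 9) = (b - 3)*(b + 3)*(b^2 - 4*b + 3) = (b - 3)*(b - 1)*(b + 3)*(b - 3)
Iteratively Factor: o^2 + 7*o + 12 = (o + 4)*(o + 3)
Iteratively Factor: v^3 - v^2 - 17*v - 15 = (v - 5)*(v^2 + 4*v + 3) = (v - 5)*(v + 3)*(v + 1)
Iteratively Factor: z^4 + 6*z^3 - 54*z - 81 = (z + 3)*(z^3 + 3*z^2 - 9*z - 27) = (z + 3)^2*(z^2 - 9) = (z + 3)^3*(z - 3)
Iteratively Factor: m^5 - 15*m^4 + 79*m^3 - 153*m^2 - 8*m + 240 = (m - 3)*(m^4 - 12*m^3 + 43*m^2 - 24*m - 80) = (m - 5)*(m - 3)*(m^3 - 7*m^2 + 8*m + 16) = (m - 5)*(m - 3)*(m + 1)*(m^2 - 8*m + 16) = (m - 5)*(m - 4)*(m - 3)*(m + 1)*(m - 4)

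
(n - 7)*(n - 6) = n^2 - 13*n + 42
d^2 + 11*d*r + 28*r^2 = (d + 4*r)*(d + 7*r)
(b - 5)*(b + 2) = b^2 - 3*b - 10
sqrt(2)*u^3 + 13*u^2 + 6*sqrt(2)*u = u*(u + 6*sqrt(2))*(sqrt(2)*u + 1)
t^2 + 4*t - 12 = (t - 2)*(t + 6)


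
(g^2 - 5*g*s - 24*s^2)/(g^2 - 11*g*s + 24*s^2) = (-g - 3*s)/(-g + 3*s)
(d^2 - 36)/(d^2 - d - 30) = (d + 6)/(d + 5)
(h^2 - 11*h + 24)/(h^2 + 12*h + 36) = (h^2 - 11*h + 24)/(h^2 + 12*h + 36)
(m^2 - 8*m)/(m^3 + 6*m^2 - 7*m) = (m - 8)/(m^2 + 6*m - 7)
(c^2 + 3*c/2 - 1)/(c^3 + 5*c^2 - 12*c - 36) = (c - 1/2)/(c^2 + 3*c - 18)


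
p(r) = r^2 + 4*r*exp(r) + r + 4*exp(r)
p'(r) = 4*r*exp(r) + 2*r + 8*exp(r) + 1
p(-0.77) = 0.25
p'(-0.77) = 1.74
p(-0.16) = 2.73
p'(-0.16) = 6.95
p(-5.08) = 20.62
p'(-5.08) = -9.24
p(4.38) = 1741.68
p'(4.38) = 2047.23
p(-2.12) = 1.84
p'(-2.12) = -3.30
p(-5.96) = 29.51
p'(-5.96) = -10.96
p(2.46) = 170.51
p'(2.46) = 214.73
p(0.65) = 13.72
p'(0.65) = 22.60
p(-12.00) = 132.00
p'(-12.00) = -23.00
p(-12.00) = 132.00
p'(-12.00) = -23.00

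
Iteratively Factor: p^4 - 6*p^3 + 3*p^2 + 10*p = (p)*(p^3 - 6*p^2 + 3*p + 10) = p*(p - 2)*(p^2 - 4*p - 5) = p*(p - 5)*(p - 2)*(p + 1)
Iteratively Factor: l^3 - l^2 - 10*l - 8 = (l + 1)*(l^2 - 2*l - 8) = (l + 1)*(l + 2)*(l - 4)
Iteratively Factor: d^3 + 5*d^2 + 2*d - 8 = (d + 2)*(d^2 + 3*d - 4) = (d + 2)*(d + 4)*(d - 1)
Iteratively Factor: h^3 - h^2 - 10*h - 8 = (h + 2)*(h^2 - 3*h - 4) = (h + 1)*(h + 2)*(h - 4)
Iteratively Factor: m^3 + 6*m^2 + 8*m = (m)*(m^2 + 6*m + 8) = m*(m + 2)*(m + 4)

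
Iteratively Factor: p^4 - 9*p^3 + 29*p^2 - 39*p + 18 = (p - 2)*(p^3 - 7*p^2 + 15*p - 9) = (p - 2)*(p - 1)*(p^2 - 6*p + 9) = (p - 3)*(p - 2)*(p - 1)*(p - 3)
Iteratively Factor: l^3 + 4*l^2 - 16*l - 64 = (l - 4)*(l^2 + 8*l + 16) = (l - 4)*(l + 4)*(l + 4)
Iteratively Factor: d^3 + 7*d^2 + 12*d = (d)*(d^2 + 7*d + 12) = d*(d + 3)*(d + 4)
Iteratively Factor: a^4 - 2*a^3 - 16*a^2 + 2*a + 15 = (a + 3)*(a^3 - 5*a^2 - a + 5) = (a - 1)*(a + 3)*(a^2 - 4*a - 5) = (a - 5)*(a - 1)*(a + 3)*(a + 1)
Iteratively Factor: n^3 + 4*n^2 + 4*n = (n)*(n^2 + 4*n + 4) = n*(n + 2)*(n + 2)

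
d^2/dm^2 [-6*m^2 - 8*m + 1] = -12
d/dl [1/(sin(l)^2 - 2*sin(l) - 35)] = 2*(1 - sin(l))*cos(l)/((sin(l) - 7)^2*(sin(l) + 5)^2)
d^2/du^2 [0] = 0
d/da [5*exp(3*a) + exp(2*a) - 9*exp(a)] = (15*exp(2*a) + 2*exp(a) - 9)*exp(a)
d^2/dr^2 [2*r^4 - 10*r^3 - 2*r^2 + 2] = 24*r^2 - 60*r - 4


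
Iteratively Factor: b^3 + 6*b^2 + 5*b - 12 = (b - 1)*(b^2 + 7*b + 12) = (b - 1)*(b + 3)*(b + 4)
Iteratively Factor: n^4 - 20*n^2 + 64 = (n + 2)*(n^3 - 2*n^2 - 16*n + 32) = (n + 2)*(n + 4)*(n^2 - 6*n + 8) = (n - 2)*(n + 2)*(n + 4)*(n - 4)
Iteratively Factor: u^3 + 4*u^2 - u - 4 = (u + 1)*(u^2 + 3*u - 4) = (u - 1)*(u + 1)*(u + 4)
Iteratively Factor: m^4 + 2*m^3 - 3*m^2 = (m + 3)*(m^3 - m^2) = m*(m + 3)*(m^2 - m) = m^2*(m + 3)*(m - 1)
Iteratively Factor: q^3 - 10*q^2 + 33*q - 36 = (q - 4)*(q^2 - 6*q + 9) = (q - 4)*(q - 3)*(q - 3)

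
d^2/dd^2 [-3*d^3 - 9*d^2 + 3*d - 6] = -18*d - 18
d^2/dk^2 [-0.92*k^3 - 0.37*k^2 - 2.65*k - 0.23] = -5.52*k - 0.74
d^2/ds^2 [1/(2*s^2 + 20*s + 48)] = (-s^2 - 10*s + 4*(s + 5)^2 - 24)/(s^2 + 10*s + 24)^3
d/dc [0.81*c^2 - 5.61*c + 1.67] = 1.62*c - 5.61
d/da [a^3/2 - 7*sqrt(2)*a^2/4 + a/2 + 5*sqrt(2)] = 3*a^2/2 - 7*sqrt(2)*a/2 + 1/2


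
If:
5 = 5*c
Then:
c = 1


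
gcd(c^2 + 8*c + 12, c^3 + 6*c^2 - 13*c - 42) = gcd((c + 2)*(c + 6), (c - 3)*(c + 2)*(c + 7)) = c + 2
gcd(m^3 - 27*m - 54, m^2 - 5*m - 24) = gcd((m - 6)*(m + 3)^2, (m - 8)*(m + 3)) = m + 3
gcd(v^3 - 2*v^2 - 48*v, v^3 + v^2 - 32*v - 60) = 1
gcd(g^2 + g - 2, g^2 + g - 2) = g^2 + g - 2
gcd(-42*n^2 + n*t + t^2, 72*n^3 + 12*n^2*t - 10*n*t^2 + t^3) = -6*n + t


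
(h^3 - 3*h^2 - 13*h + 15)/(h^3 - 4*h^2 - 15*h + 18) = (h - 5)/(h - 6)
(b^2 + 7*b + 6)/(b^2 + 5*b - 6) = (b + 1)/(b - 1)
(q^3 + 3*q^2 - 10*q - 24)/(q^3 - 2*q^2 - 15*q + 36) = (q + 2)/(q - 3)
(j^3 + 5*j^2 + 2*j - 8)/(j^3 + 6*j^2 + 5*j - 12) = (j + 2)/(j + 3)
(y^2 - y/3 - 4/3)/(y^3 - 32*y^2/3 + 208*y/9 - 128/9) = 3*(y + 1)/(3*y^2 - 28*y + 32)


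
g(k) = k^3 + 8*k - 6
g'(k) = 3*k^2 + 8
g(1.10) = 4.13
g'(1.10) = 11.63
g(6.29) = 293.18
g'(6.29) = 126.69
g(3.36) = 58.81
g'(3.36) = 41.87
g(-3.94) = -98.68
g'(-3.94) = 54.57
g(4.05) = 92.83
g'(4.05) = 57.21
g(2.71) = 35.58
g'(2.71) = 30.03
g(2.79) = 38.04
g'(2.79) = 31.35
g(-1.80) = -26.23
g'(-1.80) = 17.72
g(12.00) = 1818.00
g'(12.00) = 440.00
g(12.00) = 1818.00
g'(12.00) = 440.00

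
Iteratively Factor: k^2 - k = (k)*(k - 1)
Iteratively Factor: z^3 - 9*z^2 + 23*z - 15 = (z - 1)*(z^2 - 8*z + 15) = (z - 5)*(z - 1)*(z - 3)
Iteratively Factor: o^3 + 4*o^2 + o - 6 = (o + 2)*(o^2 + 2*o - 3) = (o + 2)*(o + 3)*(o - 1)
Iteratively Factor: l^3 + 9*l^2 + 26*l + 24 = (l + 2)*(l^2 + 7*l + 12) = (l + 2)*(l + 3)*(l + 4)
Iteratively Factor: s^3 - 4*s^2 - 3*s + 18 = (s + 2)*(s^2 - 6*s + 9) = (s - 3)*(s + 2)*(s - 3)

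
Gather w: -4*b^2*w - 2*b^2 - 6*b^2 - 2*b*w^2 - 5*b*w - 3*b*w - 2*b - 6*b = -8*b^2 - 2*b*w^2 - 8*b + w*(-4*b^2 - 8*b)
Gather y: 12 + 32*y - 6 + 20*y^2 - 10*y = 20*y^2 + 22*y + 6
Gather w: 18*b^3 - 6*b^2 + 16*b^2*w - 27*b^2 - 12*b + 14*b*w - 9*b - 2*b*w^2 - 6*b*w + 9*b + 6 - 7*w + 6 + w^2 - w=18*b^3 - 33*b^2 - 12*b + w^2*(1 - 2*b) + w*(16*b^2 + 8*b - 8) + 12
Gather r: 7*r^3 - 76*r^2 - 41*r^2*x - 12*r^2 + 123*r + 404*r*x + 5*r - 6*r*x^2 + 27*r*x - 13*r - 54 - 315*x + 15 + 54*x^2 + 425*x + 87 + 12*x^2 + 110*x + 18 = 7*r^3 + r^2*(-41*x - 88) + r*(-6*x^2 + 431*x + 115) + 66*x^2 + 220*x + 66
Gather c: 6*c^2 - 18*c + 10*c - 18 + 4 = 6*c^2 - 8*c - 14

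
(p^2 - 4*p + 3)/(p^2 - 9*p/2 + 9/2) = 2*(p - 1)/(2*p - 3)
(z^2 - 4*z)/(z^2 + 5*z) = (z - 4)/(z + 5)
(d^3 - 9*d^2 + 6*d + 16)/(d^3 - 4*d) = (d^2 - 7*d - 8)/(d*(d + 2))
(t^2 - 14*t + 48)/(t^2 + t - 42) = (t - 8)/(t + 7)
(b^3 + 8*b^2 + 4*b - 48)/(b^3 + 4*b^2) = 1 + 4/b - 12/b^2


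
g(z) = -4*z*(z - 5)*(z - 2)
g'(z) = -4*z*(z - 5) - 4*z*(z - 2) - 4*(z - 5)*(z - 2)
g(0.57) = -14.44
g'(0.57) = -11.98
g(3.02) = 24.40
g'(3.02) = 19.68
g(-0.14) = 6.16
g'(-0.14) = -48.08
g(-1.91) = 206.42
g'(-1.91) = -190.74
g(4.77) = 12.16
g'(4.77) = -45.91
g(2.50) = 12.50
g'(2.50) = 25.00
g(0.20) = -6.91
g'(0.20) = -29.28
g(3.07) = 25.36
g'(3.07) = 18.82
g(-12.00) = 11424.00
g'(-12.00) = -2440.00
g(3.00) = 24.00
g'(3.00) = 20.00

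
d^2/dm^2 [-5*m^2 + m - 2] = -10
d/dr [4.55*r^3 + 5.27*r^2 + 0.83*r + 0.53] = 13.65*r^2 + 10.54*r + 0.83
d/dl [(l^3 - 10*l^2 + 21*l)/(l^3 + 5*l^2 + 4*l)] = (15*l^2 - 34*l - 145)/(l^4 + 10*l^3 + 33*l^2 + 40*l + 16)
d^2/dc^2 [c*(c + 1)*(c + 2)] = 6*c + 6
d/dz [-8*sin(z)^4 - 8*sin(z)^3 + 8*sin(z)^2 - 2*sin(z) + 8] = 2*(-16*sin(z)^3 - 12*sin(z)^2 + 8*sin(z) - 1)*cos(z)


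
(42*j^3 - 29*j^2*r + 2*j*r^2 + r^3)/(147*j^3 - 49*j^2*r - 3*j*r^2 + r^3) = (-2*j + r)/(-7*j + r)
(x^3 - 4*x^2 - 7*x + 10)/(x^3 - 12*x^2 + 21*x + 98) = (x^2 - 6*x + 5)/(x^2 - 14*x + 49)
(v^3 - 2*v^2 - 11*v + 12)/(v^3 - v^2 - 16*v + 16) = (v + 3)/(v + 4)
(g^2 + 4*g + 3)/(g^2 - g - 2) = (g + 3)/(g - 2)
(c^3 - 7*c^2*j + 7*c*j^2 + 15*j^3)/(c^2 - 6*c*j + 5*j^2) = (c^2 - 2*c*j - 3*j^2)/(c - j)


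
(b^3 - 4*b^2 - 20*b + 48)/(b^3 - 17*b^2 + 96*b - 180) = (b^2 + 2*b - 8)/(b^2 - 11*b + 30)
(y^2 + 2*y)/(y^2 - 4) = y/(y - 2)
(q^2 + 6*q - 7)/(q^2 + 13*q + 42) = (q - 1)/(q + 6)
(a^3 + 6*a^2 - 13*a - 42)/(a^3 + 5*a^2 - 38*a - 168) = (a^2 - a - 6)/(a^2 - 2*a - 24)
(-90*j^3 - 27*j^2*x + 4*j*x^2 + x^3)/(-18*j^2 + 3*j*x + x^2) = (-15*j^2 - 2*j*x + x^2)/(-3*j + x)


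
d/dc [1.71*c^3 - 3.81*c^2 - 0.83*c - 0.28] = 5.13*c^2 - 7.62*c - 0.83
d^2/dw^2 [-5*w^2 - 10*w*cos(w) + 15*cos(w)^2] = 10*w*cos(w) + 60*sin(w)^2 + 20*sin(w) - 40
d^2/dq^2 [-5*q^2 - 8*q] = -10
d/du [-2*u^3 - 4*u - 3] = -6*u^2 - 4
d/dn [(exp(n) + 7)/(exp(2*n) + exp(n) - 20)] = (-(exp(n) + 7)*(2*exp(n) + 1) + exp(2*n) + exp(n) - 20)*exp(n)/(exp(2*n) + exp(n) - 20)^2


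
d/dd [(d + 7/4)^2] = 2*d + 7/2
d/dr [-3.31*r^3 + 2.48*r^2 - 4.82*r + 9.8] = -9.93*r^2 + 4.96*r - 4.82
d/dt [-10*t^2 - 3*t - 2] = -20*t - 3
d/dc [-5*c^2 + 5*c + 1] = 5 - 10*c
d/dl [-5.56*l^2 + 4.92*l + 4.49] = 4.92 - 11.12*l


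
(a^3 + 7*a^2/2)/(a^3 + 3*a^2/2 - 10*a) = a*(2*a + 7)/(2*a^2 + 3*a - 20)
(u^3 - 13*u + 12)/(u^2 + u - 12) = u - 1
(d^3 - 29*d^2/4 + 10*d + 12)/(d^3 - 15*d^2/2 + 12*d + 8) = (4*d + 3)/(2*(2*d + 1))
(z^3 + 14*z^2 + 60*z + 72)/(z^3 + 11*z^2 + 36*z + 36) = (z + 6)/(z + 3)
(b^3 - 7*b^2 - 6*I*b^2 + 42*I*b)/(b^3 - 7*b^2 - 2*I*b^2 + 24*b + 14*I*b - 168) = b/(b + 4*I)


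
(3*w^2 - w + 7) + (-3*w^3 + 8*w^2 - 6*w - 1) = -3*w^3 + 11*w^2 - 7*w + 6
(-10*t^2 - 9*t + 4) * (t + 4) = -10*t^3 - 49*t^2 - 32*t + 16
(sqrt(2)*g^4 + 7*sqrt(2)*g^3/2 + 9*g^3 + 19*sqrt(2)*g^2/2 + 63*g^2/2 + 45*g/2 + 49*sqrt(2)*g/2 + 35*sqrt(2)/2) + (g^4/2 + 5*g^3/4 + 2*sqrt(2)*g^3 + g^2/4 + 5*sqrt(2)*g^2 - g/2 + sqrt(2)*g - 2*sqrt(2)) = g^4/2 + sqrt(2)*g^4 + 11*sqrt(2)*g^3/2 + 41*g^3/4 + 29*sqrt(2)*g^2/2 + 127*g^2/4 + 22*g + 51*sqrt(2)*g/2 + 31*sqrt(2)/2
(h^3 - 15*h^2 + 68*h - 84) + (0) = h^3 - 15*h^2 + 68*h - 84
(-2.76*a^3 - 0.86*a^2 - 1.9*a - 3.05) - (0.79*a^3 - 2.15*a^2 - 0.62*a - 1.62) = -3.55*a^3 + 1.29*a^2 - 1.28*a - 1.43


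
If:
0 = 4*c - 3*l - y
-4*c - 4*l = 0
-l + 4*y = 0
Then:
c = 0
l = 0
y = 0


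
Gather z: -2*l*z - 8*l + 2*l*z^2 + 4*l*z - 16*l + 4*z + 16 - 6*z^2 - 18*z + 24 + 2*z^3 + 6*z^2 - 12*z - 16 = 2*l*z^2 - 24*l + 2*z^3 + z*(2*l - 26) + 24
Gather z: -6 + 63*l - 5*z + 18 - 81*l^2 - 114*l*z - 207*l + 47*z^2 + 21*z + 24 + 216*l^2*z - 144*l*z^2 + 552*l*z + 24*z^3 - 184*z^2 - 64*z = -81*l^2 - 144*l + 24*z^3 + z^2*(-144*l - 137) + z*(216*l^2 + 438*l - 48) + 36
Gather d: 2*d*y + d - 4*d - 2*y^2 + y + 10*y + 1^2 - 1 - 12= d*(2*y - 3) - 2*y^2 + 11*y - 12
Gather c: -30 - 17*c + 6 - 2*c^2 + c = -2*c^2 - 16*c - 24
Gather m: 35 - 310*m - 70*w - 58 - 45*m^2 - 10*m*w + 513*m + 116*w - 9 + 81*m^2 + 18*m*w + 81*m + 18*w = 36*m^2 + m*(8*w + 284) + 64*w - 32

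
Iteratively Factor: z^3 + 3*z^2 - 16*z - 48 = (z + 4)*(z^2 - z - 12) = (z + 3)*(z + 4)*(z - 4)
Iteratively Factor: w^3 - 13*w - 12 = (w + 3)*(w^2 - 3*w - 4) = (w + 1)*(w + 3)*(w - 4)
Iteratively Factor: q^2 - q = (q)*(q - 1)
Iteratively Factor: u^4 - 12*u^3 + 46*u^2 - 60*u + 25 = (u - 5)*(u^3 - 7*u^2 + 11*u - 5) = (u - 5)^2*(u^2 - 2*u + 1) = (u - 5)^2*(u - 1)*(u - 1)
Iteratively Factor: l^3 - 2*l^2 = (l - 2)*(l^2) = l*(l - 2)*(l)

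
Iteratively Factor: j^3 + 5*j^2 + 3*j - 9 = (j - 1)*(j^2 + 6*j + 9) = (j - 1)*(j + 3)*(j + 3)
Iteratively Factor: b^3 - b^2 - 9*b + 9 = (b - 1)*(b^2 - 9) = (b - 3)*(b - 1)*(b + 3)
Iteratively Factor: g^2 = (g)*(g)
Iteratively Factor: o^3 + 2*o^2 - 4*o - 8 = (o + 2)*(o^2 - 4) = (o + 2)^2*(o - 2)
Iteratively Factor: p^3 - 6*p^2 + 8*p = (p)*(p^2 - 6*p + 8) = p*(p - 4)*(p - 2)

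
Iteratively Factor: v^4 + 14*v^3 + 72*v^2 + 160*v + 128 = (v + 4)*(v^3 + 10*v^2 + 32*v + 32) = (v + 4)^2*(v^2 + 6*v + 8) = (v + 2)*(v + 4)^2*(v + 4)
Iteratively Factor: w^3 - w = (w + 1)*(w^2 - w) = (w - 1)*(w + 1)*(w)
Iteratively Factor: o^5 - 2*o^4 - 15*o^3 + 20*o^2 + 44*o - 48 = (o + 3)*(o^4 - 5*o^3 + 20*o - 16) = (o - 2)*(o + 3)*(o^3 - 3*o^2 - 6*o + 8) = (o - 2)*(o - 1)*(o + 3)*(o^2 - 2*o - 8) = (o - 2)*(o - 1)*(o + 2)*(o + 3)*(o - 4)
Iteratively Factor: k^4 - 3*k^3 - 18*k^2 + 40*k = (k + 4)*(k^3 - 7*k^2 + 10*k) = (k - 5)*(k + 4)*(k^2 - 2*k) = (k - 5)*(k - 2)*(k + 4)*(k)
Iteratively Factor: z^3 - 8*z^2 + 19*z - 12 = (z - 4)*(z^2 - 4*z + 3) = (z - 4)*(z - 3)*(z - 1)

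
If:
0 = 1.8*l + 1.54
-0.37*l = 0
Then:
No Solution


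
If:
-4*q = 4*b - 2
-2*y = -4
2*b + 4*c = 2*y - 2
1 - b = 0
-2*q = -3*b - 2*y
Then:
No Solution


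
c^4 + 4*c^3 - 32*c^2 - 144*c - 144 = (c - 6)*(c + 2)^2*(c + 6)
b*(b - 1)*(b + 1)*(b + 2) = b^4 + 2*b^3 - b^2 - 2*b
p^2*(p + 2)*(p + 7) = p^4 + 9*p^3 + 14*p^2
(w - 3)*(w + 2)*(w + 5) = w^3 + 4*w^2 - 11*w - 30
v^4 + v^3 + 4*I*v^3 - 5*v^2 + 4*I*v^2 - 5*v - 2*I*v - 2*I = (v + 1)*(v + I)^2*(v + 2*I)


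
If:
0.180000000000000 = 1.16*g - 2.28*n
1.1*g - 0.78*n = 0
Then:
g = -0.09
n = -0.12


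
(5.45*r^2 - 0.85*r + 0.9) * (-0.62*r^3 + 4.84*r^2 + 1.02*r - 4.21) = -3.379*r^5 + 26.905*r^4 + 0.887*r^3 - 19.4555*r^2 + 4.4965*r - 3.789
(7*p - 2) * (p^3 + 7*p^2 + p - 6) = 7*p^4 + 47*p^3 - 7*p^2 - 44*p + 12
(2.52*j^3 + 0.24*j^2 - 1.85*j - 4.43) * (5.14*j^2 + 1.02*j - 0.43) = 12.9528*j^5 + 3.804*j^4 - 10.3478*j^3 - 24.7604*j^2 - 3.7231*j + 1.9049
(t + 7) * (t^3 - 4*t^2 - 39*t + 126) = t^4 + 3*t^3 - 67*t^2 - 147*t + 882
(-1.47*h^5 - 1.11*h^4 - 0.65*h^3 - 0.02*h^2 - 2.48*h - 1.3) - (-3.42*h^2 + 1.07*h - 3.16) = -1.47*h^5 - 1.11*h^4 - 0.65*h^3 + 3.4*h^2 - 3.55*h + 1.86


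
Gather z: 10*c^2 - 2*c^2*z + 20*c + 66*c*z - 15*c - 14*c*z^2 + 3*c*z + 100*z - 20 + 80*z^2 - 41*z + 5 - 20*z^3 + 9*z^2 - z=10*c^2 + 5*c - 20*z^3 + z^2*(89 - 14*c) + z*(-2*c^2 + 69*c + 58) - 15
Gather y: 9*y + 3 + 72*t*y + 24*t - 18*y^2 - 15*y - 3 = 24*t - 18*y^2 + y*(72*t - 6)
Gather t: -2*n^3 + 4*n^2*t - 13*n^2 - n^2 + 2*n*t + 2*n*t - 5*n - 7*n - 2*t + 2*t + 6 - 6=-2*n^3 - 14*n^2 - 12*n + t*(4*n^2 + 4*n)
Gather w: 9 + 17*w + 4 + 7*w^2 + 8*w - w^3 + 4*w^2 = -w^3 + 11*w^2 + 25*w + 13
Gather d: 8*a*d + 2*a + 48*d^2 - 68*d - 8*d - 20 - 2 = 2*a + 48*d^2 + d*(8*a - 76) - 22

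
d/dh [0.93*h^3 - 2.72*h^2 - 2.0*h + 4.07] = 2.79*h^2 - 5.44*h - 2.0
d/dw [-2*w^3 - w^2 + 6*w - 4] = -6*w^2 - 2*w + 6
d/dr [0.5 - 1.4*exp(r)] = -1.4*exp(r)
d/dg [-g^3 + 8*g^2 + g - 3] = -3*g^2 + 16*g + 1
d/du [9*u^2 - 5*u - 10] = 18*u - 5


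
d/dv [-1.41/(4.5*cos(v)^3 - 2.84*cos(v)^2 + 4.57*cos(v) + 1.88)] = (-19.035*cos(v)^2 + 8.0088*cos(v) - 6.4437)*sin(v)/(4.5*cos(v)^3 - 2.84*cos(v)^2 + 4.57*cos(v) + 1.88)^2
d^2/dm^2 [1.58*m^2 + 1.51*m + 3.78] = 3.16000000000000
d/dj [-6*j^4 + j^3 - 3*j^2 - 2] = 3*j*(-8*j^2 + j - 2)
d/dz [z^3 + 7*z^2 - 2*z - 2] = 3*z^2 + 14*z - 2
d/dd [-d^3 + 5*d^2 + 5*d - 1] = -3*d^2 + 10*d + 5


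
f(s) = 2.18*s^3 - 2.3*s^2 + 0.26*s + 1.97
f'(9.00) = 488.60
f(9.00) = 1407.23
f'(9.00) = 488.60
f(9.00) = 1407.23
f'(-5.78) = 245.34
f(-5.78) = -497.33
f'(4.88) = 133.56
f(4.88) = 201.81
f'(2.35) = 25.57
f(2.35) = 18.17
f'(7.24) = 309.77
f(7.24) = 710.61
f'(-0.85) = 8.90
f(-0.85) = -1.25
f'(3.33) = 57.46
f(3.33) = 57.83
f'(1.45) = 7.34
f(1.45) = 4.16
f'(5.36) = 163.50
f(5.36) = 272.99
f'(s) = 6.54*s^2 - 4.6*s + 0.26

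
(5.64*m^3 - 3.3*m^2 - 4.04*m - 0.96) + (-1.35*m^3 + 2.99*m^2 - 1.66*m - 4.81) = 4.29*m^3 - 0.31*m^2 - 5.7*m - 5.77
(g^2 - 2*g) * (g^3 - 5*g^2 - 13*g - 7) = g^5 - 7*g^4 - 3*g^3 + 19*g^2 + 14*g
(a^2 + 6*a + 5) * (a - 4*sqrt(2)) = a^3 - 4*sqrt(2)*a^2 + 6*a^2 - 24*sqrt(2)*a + 5*a - 20*sqrt(2)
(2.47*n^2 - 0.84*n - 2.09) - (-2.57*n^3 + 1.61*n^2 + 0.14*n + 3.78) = 2.57*n^3 + 0.86*n^2 - 0.98*n - 5.87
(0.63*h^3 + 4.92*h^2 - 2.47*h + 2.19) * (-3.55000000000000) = -2.2365*h^3 - 17.466*h^2 + 8.7685*h - 7.7745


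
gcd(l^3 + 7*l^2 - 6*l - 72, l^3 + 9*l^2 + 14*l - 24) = l^2 + 10*l + 24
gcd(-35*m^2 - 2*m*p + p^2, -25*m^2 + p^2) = 5*m + p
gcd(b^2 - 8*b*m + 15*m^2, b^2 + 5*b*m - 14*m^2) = 1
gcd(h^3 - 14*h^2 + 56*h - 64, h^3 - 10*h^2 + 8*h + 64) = h^2 - 12*h + 32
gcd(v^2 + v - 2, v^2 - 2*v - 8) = v + 2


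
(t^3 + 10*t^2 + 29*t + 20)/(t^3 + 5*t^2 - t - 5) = (t + 4)/(t - 1)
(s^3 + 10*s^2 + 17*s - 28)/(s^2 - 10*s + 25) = (s^3 + 10*s^2 + 17*s - 28)/(s^2 - 10*s + 25)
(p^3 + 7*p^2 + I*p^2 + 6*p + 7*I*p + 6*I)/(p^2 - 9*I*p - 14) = (p^3 + p^2*(7 + I) + p*(6 + 7*I) + 6*I)/(p^2 - 9*I*p - 14)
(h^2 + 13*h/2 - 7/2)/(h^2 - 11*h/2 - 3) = (-2*h^2 - 13*h + 7)/(-2*h^2 + 11*h + 6)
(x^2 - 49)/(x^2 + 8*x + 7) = (x - 7)/(x + 1)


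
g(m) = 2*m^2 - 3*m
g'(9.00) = 33.00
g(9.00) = 135.00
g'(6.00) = 21.00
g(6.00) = 54.00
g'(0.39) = -1.44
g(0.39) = -0.87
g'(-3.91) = -18.64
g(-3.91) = 42.31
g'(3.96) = 12.84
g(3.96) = 19.48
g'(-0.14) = -3.56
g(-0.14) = 0.46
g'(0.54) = -0.84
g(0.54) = -1.04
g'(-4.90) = -22.60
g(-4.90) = 62.72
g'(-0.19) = -3.76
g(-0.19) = 0.64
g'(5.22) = 17.88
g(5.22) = 38.84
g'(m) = 4*m - 3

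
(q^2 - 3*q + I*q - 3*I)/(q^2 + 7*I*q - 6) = (q - 3)/(q + 6*I)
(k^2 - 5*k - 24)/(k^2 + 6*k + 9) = (k - 8)/(k + 3)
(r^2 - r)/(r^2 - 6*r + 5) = r/(r - 5)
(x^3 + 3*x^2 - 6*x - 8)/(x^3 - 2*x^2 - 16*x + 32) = (x + 1)/(x - 4)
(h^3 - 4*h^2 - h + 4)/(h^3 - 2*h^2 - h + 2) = (h - 4)/(h - 2)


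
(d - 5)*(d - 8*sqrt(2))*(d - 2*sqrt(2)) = d^3 - 10*sqrt(2)*d^2 - 5*d^2 + 32*d + 50*sqrt(2)*d - 160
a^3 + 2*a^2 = a^2*(a + 2)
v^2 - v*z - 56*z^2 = (v - 8*z)*(v + 7*z)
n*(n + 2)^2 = n^3 + 4*n^2 + 4*n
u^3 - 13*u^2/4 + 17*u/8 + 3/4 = (u - 2)*(u - 3/2)*(u + 1/4)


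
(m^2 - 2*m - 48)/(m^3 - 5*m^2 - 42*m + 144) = 1/(m - 3)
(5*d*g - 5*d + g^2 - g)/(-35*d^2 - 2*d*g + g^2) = (1 - g)/(7*d - g)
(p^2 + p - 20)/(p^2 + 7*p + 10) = (p - 4)/(p + 2)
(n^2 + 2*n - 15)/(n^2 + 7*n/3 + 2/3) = 3*(n^2 + 2*n - 15)/(3*n^2 + 7*n + 2)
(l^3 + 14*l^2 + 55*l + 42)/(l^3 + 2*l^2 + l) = (l^2 + 13*l + 42)/(l*(l + 1))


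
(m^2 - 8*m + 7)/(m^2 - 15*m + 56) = (m - 1)/(m - 8)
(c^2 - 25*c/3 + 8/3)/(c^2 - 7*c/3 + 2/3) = (c - 8)/(c - 2)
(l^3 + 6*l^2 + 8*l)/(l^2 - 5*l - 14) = l*(l + 4)/(l - 7)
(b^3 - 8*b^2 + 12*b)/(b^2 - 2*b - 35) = b*(-b^2 + 8*b - 12)/(-b^2 + 2*b + 35)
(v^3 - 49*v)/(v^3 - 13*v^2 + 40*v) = (v^2 - 49)/(v^2 - 13*v + 40)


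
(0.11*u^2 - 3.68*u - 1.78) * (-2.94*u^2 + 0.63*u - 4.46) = -0.3234*u^4 + 10.8885*u^3 + 2.4242*u^2 + 15.2914*u + 7.9388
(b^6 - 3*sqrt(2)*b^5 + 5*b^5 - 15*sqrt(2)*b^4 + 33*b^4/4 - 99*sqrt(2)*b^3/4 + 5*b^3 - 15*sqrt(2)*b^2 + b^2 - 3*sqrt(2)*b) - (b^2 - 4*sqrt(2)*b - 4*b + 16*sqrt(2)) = b^6 - 3*sqrt(2)*b^5 + 5*b^5 - 15*sqrt(2)*b^4 + 33*b^4/4 - 99*sqrt(2)*b^3/4 + 5*b^3 - 15*sqrt(2)*b^2 + sqrt(2)*b + 4*b - 16*sqrt(2)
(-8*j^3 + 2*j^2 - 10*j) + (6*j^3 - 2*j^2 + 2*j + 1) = -2*j^3 - 8*j + 1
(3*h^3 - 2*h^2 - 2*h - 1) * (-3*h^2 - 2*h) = -9*h^5 + 10*h^3 + 7*h^2 + 2*h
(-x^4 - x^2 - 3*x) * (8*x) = -8*x^5 - 8*x^3 - 24*x^2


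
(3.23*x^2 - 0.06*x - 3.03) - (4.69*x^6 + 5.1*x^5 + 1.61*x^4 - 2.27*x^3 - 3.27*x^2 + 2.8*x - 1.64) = -4.69*x^6 - 5.1*x^5 - 1.61*x^4 + 2.27*x^3 + 6.5*x^2 - 2.86*x - 1.39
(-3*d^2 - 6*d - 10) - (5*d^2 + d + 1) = -8*d^2 - 7*d - 11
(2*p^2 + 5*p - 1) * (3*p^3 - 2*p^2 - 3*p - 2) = 6*p^5 + 11*p^4 - 19*p^3 - 17*p^2 - 7*p + 2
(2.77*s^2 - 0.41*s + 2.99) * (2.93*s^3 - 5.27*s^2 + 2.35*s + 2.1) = 8.1161*s^5 - 15.7992*s^4 + 17.4309*s^3 - 10.9038*s^2 + 6.1655*s + 6.279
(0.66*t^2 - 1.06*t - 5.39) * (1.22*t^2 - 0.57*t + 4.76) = 0.8052*t^4 - 1.6694*t^3 - 2.83*t^2 - 1.9733*t - 25.6564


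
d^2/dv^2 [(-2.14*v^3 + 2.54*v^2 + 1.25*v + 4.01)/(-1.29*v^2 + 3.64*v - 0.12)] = (-1.4210854715202e-14*v^4 + 28.031846*v^3 - 43.287606*v^2 + 114.322032*v - 106.185448)/(2.146689*v^6 - 18.171972*v^5 + 51.875028*v^4 - 51.609376*v^3 + 4.825584*v^2 - 0.157248*v + 0.001728)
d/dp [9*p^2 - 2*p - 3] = 18*p - 2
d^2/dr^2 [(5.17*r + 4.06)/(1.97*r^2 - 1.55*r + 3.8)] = ((0.0306000000000033 - 61.1094*r)*(1.97*r^2 - 1.55*r + 3.8) + (3.94*r - 1.55)*(5.17*r + 4.06)*(7.88*r - 3.1))/(1.97*r^2 - 1.55*r + 3.8)^3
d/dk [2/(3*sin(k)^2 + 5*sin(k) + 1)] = -2*(6*sin(k) + 5)*cos(k)/(3*sin(k)^2 + 5*sin(k) + 1)^2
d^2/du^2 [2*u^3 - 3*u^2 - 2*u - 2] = 12*u - 6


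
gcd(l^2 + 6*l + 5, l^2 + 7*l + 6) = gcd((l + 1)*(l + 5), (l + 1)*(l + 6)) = l + 1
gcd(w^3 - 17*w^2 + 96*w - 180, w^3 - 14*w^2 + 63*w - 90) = w^2 - 11*w + 30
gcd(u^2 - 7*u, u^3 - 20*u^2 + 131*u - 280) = u - 7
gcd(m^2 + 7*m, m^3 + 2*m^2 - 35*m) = m^2 + 7*m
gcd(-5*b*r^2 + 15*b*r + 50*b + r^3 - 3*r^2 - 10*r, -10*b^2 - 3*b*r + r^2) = -5*b + r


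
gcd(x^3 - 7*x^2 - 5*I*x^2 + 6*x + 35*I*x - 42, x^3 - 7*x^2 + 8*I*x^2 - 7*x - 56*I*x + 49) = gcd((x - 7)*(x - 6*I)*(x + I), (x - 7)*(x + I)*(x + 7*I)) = x^2 + x*(-7 + I) - 7*I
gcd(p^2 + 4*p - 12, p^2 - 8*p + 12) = p - 2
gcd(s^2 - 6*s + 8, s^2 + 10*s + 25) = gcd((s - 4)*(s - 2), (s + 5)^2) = 1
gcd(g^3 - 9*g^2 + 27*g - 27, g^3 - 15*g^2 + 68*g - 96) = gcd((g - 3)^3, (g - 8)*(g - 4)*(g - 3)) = g - 3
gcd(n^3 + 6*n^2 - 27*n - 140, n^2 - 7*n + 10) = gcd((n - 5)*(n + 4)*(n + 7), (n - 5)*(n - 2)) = n - 5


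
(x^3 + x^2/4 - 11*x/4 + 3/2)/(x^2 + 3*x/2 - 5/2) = (4*x^2 + 5*x - 6)/(2*(2*x + 5))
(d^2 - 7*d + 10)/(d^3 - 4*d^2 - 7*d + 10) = (d - 2)/(d^2 + d - 2)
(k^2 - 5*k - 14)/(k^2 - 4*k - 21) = (k + 2)/(k + 3)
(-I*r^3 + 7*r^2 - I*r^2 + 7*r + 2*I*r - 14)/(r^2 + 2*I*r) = (-I*r^3 + r^2*(7 - I) + r*(7 + 2*I) - 14)/(r*(r + 2*I))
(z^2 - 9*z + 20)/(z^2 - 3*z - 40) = (-z^2 + 9*z - 20)/(-z^2 + 3*z + 40)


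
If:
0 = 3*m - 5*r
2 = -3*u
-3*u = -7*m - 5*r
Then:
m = -1/5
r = -3/25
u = -2/3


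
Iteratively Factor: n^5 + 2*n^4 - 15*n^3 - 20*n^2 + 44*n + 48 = (n - 2)*(n^4 + 4*n^3 - 7*n^2 - 34*n - 24) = (n - 3)*(n - 2)*(n^3 + 7*n^2 + 14*n + 8) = (n - 3)*(n - 2)*(n + 4)*(n^2 + 3*n + 2) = (n - 3)*(n - 2)*(n + 2)*(n + 4)*(n + 1)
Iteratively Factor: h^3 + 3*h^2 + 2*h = (h + 2)*(h^2 + h) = h*(h + 2)*(h + 1)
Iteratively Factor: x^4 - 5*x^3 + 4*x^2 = (x - 1)*(x^3 - 4*x^2) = x*(x - 1)*(x^2 - 4*x) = x*(x - 4)*(x - 1)*(x)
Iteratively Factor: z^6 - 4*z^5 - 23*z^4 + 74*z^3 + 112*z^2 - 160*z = (z - 4)*(z^5 - 23*z^3 - 18*z^2 + 40*z) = (z - 4)*(z + 4)*(z^4 - 4*z^3 - 7*z^2 + 10*z) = (z - 5)*(z - 4)*(z + 4)*(z^3 + z^2 - 2*z) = z*(z - 5)*(z - 4)*(z + 4)*(z^2 + z - 2) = z*(z - 5)*(z - 4)*(z + 2)*(z + 4)*(z - 1)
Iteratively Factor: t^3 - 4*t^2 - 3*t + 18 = (t - 3)*(t^2 - t - 6) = (t - 3)*(t + 2)*(t - 3)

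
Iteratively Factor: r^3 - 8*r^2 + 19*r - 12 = (r - 1)*(r^2 - 7*r + 12) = (r - 4)*(r - 1)*(r - 3)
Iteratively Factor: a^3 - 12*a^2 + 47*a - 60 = (a - 5)*(a^2 - 7*a + 12) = (a - 5)*(a - 3)*(a - 4)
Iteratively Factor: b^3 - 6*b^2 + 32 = (b + 2)*(b^2 - 8*b + 16) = (b - 4)*(b + 2)*(b - 4)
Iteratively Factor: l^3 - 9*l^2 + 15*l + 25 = (l - 5)*(l^2 - 4*l - 5) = (l - 5)^2*(l + 1)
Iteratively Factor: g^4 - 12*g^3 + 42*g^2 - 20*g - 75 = (g - 5)*(g^3 - 7*g^2 + 7*g + 15) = (g - 5)^2*(g^2 - 2*g - 3) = (g - 5)^2*(g - 3)*(g + 1)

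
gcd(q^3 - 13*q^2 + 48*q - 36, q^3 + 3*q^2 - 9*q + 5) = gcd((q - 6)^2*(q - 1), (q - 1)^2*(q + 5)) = q - 1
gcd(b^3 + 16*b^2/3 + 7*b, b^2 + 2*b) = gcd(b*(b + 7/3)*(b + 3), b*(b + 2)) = b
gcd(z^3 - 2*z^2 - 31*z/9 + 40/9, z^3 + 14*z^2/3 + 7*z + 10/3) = z + 5/3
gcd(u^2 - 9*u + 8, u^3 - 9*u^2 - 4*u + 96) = u - 8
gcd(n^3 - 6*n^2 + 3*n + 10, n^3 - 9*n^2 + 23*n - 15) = n - 5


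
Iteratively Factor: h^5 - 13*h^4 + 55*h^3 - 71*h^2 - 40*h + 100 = (h - 5)*(h^4 - 8*h^3 + 15*h^2 + 4*h - 20) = (h - 5)*(h - 2)*(h^3 - 6*h^2 + 3*h + 10) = (h - 5)*(h - 2)*(h + 1)*(h^2 - 7*h + 10) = (h - 5)*(h - 2)^2*(h + 1)*(h - 5)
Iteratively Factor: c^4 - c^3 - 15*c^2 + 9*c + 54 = (c - 3)*(c^3 + 2*c^2 - 9*c - 18) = (c - 3)^2*(c^2 + 5*c + 6) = (c - 3)^2*(c + 3)*(c + 2)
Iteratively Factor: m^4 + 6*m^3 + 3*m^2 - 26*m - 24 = (m + 3)*(m^3 + 3*m^2 - 6*m - 8) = (m + 3)*(m + 4)*(m^2 - m - 2) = (m + 1)*(m + 3)*(m + 4)*(m - 2)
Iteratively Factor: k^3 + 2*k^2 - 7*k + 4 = (k - 1)*(k^2 + 3*k - 4) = (k - 1)^2*(k + 4)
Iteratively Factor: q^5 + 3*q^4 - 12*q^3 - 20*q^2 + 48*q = (q + 4)*(q^4 - q^3 - 8*q^2 + 12*q) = (q - 2)*(q + 4)*(q^3 + q^2 - 6*q) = q*(q - 2)*(q + 4)*(q^2 + q - 6) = q*(q - 2)*(q + 3)*(q + 4)*(q - 2)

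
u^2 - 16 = (u - 4)*(u + 4)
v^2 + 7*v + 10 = (v + 2)*(v + 5)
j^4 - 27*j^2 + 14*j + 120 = (j - 4)*(j - 3)*(j + 2)*(j + 5)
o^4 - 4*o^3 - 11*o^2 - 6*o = o*(o - 6)*(o + 1)^2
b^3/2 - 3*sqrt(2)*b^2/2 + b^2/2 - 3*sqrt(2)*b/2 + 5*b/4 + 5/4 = (b/2 + 1/2)*(b - 5*sqrt(2)/2)*(b - sqrt(2)/2)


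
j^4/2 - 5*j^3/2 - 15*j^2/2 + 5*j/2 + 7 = (j/2 + 1)*(j - 7)*(j - 1)*(j + 1)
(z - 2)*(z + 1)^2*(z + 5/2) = z^4 + 5*z^3/2 - 3*z^2 - 19*z/2 - 5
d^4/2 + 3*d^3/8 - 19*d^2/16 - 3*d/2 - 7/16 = (d/2 + 1/2)*(d - 7/4)*(d + 1/2)*(d + 1)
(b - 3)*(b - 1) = b^2 - 4*b + 3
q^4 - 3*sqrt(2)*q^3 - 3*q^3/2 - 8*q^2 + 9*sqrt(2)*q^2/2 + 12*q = q*(q - 3/2)*(q - 4*sqrt(2))*(q + sqrt(2))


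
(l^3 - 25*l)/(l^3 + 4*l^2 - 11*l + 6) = l*(l^2 - 25)/(l^3 + 4*l^2 - 11*l + 6)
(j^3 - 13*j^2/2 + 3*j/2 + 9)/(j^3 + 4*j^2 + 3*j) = (j^2 - 15*j/2 + 9)/(j*(j + 3))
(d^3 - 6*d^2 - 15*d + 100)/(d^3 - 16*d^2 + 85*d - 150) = (d + 4)/(d - 6)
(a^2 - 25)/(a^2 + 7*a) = (a^2 - 25)/(a*(a + 7))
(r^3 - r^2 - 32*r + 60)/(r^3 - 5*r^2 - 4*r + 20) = (r + 6)/(r + 2)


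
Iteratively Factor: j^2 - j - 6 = (j + 2)*(j - 3)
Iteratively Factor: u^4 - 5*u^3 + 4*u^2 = (u - 1)*(u^3 - 4*u^2) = u*(u - 1)*(u^2 - 4*u) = u^2*(u - 1)*(u - 4)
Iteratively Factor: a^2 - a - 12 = (a - 4)*(a + 3)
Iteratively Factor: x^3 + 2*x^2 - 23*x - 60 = (x - 5)*(x^2 + 7*x + 12) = (x - 5)*(x + 3)*(x + 4)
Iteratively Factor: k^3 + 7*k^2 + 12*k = (k + 4)*(k^2 + 3*k) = (k + 3)*(k + 4)*(k)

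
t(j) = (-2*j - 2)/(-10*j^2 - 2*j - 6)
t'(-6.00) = 0.00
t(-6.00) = -0.03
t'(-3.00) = -0.00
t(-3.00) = -0.04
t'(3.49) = -0.02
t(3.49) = 0.07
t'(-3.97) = -0.01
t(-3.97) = -0.04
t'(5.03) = -0.01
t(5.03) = 0.04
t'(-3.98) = -0.01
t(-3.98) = -0.04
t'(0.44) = -0.17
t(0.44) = 0.33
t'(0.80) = -0.19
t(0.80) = 0.26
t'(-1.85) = 0.01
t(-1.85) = -0.05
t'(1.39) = -0.11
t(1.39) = 0.17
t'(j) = (-2*j - 2)*(20*j + 2)/(-10*j^2 - 2*j - 6)^2 - 2/(-10*j^2 - 2*j - 6) = (5*j^2 + j - (j + 1)*(10*j + 1) + 3)/(5*j^2 + j + 3)^2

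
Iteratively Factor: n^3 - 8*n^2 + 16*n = (n - 4)*(n^2 - 4*n) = (n - 4)^2*(n)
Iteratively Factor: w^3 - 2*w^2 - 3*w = (w - 3)*(w^2 + w) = (w - 3)*(w + 1)*(w)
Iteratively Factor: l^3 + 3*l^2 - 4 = (l + 2)*(l^2 + l - 2) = (l - 1)*(l + 2)*(l + 2)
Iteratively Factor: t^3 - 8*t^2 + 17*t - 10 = (t - 2)*(t^2 - 6*t + 5) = (t - 2)*(t - 1)*(t - 5)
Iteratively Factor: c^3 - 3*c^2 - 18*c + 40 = (c - 2)*(c^2 - c - 20) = (c - 2)*(c + 4)*(c - 5)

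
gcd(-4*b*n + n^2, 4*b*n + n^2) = n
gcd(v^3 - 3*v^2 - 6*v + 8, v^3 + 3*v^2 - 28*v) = v - 4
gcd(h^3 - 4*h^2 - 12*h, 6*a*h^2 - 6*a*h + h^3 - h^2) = h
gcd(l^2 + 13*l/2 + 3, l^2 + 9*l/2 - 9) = l + 6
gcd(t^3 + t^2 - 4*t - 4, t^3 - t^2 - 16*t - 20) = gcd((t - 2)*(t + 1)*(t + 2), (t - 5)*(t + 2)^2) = t + 2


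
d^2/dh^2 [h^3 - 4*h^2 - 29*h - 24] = 6*h - 8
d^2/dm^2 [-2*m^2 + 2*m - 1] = -4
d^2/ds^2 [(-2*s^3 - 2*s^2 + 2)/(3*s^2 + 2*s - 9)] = 100*(-s^3 - 9*s - 2)/(27*s^6 + 54*s^5 - 207*s^4 - 316*s^3 + 621*s^2 + 486*s - 729)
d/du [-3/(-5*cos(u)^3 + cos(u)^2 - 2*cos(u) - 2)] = 3*(15*cos(u)^2 - 2*cos(u) + 2)*sin(u)/(5*cos(u)^3 - cos(u)^2 + 2*cos(u) + 2)^2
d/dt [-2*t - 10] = -2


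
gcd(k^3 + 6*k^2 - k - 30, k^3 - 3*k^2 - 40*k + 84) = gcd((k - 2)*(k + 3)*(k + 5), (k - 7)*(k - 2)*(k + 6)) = k - 2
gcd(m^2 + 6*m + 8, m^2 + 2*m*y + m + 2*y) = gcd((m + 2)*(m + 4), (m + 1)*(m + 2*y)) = 1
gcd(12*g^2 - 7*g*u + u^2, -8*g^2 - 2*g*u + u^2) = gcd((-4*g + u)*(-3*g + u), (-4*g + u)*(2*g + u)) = -4*g + u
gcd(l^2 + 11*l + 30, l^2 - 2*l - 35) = l + 5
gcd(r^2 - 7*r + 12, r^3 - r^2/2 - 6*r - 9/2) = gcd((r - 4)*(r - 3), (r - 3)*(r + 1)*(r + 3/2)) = r - 3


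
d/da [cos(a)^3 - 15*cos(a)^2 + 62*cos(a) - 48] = (-3*cos(a)^2 + 30*cos(a) - 62)*sin(a)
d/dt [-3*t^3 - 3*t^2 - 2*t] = -9*t^2 - 6*t - 2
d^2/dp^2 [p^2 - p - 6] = 2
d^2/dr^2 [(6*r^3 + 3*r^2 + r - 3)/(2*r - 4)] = (6*r^3 - 36*r^2 + 72*r + 11)/(r^3 - 6*r^2 + 12*r - 8)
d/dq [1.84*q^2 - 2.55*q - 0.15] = 3.68*q - 2.55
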